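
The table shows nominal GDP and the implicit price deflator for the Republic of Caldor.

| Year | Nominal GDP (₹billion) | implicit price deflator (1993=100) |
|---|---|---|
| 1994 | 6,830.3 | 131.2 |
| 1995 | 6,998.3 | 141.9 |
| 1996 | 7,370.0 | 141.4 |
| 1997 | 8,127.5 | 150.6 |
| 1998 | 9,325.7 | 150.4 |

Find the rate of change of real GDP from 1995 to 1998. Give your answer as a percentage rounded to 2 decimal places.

25.73%

Real GDP 1995 = 6998.3/1.419 = 4931.85.
Real GDP 1998 = 9325.7/1.504 = 6200.60.
Change = 6200.60/4931.85 − 1 = 0.2573.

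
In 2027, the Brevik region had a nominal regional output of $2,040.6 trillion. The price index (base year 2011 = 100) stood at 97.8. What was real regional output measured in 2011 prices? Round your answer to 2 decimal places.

Real regional output = Nominal / (price index/100) = 2040.6 / 0.978 = 2086.50.

$2,086.50 trillion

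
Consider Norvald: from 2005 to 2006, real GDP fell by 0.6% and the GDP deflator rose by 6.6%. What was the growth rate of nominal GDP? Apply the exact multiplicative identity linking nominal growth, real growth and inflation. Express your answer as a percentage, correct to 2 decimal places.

5.96%

(1 + g_nom) = (1 + g_real)(1 + π) = 0.9940 × 1.0660 = 1.05960.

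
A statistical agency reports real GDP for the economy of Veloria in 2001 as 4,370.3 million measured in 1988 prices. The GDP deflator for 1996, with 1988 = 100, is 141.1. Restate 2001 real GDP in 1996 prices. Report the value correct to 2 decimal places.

6,166.49 million

Real GDP in 1996 prices = Real GDP in 1988 prices × (P_1996/P_1988) = 4370.3 × 1.411 = 6166.49.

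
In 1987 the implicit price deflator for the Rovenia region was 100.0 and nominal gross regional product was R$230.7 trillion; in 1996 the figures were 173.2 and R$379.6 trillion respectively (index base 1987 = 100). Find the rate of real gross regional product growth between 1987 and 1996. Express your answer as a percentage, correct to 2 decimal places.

Real gross regional product 1987 = 230.7 / 1.000 = 230.70.
Real gross regional product 1996 = 379.6 / 1.732 = 219.17.
Real growth = 219.17 / 230.70 − 1 = -0.0500.

-5.00%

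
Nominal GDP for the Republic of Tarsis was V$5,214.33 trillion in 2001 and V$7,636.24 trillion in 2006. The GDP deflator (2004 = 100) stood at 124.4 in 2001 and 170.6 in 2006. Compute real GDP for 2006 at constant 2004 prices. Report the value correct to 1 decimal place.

Real GDP = Nominal / (GDP deflator/100) = 7636.24 / 1.706 = 4476.11.

V$4,476.1 trillion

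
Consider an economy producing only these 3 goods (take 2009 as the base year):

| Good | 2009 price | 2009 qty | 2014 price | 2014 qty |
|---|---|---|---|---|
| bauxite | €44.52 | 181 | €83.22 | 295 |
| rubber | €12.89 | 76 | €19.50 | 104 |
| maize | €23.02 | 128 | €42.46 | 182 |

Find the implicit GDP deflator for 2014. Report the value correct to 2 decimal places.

183.81

Nominal GDP 2014 = 83.22·295 + 19.50·104 + 42.46·182 = 34305.62.
Real GDP 2014 (at 2009 prices) = 44.52·295 + 12.89·104 + 23.02·182 = 18663.60.
Deflator = Nominal/Real × 100 = 34305.62/18663.60 × 100 = 183.810.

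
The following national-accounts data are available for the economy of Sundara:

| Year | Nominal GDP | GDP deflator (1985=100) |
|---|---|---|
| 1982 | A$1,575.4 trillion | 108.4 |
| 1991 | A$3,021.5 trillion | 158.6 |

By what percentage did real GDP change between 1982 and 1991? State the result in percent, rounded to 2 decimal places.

Deflate each year: 1982 → 1575.4/1.084 = 1453.32; 1991 → 3021.5/1.586 = 1905.11.
So real GDP changed by 1905.11/1453.32 − 1 = 0.3109, i.e. 31.09%.

31.09%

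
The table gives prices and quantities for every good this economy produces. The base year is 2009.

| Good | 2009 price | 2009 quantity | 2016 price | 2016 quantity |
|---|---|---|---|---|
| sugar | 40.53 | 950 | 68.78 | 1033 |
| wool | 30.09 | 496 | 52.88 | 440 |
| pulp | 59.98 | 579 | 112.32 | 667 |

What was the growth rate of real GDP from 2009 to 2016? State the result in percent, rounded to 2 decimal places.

7.89%

Real GDP 2009 = Nominal GDP 2009 = 40.53·950 + 30.09·496 + 59.98·579 = 88156.56.
Real GDP 2016 (at 2009 prices) = 40.53·1033 + 30.09·440 + 59.98·667 = 95113.75.
Real growth = 95113.75/88156.56 − 1 = 0.0789.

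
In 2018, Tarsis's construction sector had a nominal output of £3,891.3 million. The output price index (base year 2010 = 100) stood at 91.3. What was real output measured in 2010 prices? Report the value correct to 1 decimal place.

Real output = Nominal / (output price index/100) = 3891.3 / 0.913 = 4262.10.

£4,262.1 million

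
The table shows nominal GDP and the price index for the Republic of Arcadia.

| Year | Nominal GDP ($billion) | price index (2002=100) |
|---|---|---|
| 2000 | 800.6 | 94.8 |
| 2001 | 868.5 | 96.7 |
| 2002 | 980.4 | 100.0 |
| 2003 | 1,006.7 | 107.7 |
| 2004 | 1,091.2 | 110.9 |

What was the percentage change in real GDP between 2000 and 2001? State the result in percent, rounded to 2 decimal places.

6.35%

Real GDP 2000 = 800.6/0.948 = 844.51.
Real GDP 2001 = 868.5/0.967 = 898.14.
Change = 898.14/844.51 − 1 = 0.0635.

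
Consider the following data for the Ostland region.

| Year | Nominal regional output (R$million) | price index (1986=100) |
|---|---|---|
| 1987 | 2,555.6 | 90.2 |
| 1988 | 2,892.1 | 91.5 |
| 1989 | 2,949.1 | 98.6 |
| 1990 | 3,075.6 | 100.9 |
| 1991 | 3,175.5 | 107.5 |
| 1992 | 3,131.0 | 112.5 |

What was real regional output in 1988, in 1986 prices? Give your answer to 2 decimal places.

Real regional output 1988 = 2892.1 / 0.915 = 3160.77.

R$3,160.77 million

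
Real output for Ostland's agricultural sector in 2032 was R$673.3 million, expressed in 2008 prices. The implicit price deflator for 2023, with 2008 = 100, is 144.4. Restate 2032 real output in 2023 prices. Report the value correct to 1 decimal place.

Real output in 2023 prices = Real output in 2008 prices × (P_2023/P_2008) = 673.3 × 1.444 = 972.25.

R$972.2 million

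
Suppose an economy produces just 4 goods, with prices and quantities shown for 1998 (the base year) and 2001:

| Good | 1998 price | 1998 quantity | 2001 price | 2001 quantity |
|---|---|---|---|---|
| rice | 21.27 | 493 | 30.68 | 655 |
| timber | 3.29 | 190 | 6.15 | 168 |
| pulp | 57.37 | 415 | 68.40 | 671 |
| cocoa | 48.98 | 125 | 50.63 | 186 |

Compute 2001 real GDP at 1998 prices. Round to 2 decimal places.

62090.12

Real GDP 2001 = Σ (p_1998 × q_2001) = 21.27·655 + 3.29·168 + 57.37·671 + 48.98·186 = 62090.12.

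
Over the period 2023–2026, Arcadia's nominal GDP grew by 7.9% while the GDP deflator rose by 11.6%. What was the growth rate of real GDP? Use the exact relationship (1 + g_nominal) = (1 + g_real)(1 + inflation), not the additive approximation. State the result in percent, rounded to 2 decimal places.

(1 + g_nom) = (1 + g_real)(1 + π), so g_real = 1.0790 / 1.1160 − 1 = -0.03315.

-3.32%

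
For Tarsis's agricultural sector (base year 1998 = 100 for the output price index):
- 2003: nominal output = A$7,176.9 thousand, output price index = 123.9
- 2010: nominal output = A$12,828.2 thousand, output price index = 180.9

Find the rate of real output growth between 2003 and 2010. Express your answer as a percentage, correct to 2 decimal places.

22.42%

Deflate each year: 2003 → 7176.9/1.239 = 5792.49; 2010 → 12828.2/1.809 = 7091.32.
So real output changed by 7091.32/5792.49 − 1 = 0.2242, i.e. 22.42%.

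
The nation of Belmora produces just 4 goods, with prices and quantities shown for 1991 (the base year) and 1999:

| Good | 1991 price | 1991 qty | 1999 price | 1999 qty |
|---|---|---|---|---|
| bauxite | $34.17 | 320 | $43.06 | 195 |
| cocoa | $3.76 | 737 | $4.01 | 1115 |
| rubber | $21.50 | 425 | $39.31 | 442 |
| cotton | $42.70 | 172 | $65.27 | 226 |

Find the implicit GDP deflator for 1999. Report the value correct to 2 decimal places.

149.94

Nominal GDP 1999 = 43.06·195 + 4.01·1115 + 39.31·442 + 65.27·226 = 44993.89.
Real GDP 1999 (at 1991 prices) = 34.17·195 + 3.76·1115 + 21.50·442 + 42.70·226 = 30008.75.
Deflator = Nominal/Real × 100 = 44993.89/30008.75 × 100 = 149.936.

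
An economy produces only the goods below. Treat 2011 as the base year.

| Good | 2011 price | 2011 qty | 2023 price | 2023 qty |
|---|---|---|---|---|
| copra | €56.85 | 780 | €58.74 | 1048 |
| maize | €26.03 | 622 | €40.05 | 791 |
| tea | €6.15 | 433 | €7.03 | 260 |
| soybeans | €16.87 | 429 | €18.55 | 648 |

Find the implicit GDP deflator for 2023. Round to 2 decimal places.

115.52

Nominal GDP 2023 = 58.74·1048 + 40.05·791 + 7.03·260 + 18.55·648 = 107087.27.
Real GDP 2023 (at 2011 prices) = 56.85·1048 + 26.03·791 + 6.15·260 + 16.87·648 = 92699.29.
Deflator = Nominal/Real × 100 = 107087.27/92699.29 × 100 = 115.521.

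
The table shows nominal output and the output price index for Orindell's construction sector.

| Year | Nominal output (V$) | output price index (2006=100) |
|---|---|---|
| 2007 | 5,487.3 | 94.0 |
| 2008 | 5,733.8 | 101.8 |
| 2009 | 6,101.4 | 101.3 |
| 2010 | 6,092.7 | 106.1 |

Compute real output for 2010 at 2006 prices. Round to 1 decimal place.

Real output 2010 = 6092.7 / 1.061 = 5742.41.

V$5,742.4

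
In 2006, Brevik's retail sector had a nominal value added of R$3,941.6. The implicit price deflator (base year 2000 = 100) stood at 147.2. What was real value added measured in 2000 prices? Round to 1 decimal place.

Real value added = Nominal / (implicit price deflator/100) = 3941.6 / 1.472 = 2677.72.

R$2,677.7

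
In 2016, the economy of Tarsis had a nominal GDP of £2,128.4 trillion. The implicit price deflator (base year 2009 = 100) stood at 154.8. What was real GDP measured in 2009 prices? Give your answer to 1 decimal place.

Real GDP = Nominal / (implicit price deflator/100) = 2128.4 / 1.548 = 1374.94.

£1,374.9 trillion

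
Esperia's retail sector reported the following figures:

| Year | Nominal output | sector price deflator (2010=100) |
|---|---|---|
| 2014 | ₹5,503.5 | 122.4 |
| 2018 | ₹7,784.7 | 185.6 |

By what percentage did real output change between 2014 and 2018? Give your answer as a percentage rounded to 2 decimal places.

-6.72%

Deflate each year: 2014 → 5503.5/1.224 = 4496.32; 2018 → 7784.7/1.856 = 4194.34.
So real output changed by 4194.34/4496.32 − 1 = -0.0672, i.e. -6.72%.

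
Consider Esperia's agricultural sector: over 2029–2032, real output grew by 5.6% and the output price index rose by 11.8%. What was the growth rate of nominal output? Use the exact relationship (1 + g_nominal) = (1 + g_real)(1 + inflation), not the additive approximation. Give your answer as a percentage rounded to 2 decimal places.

18.06%

(1 + g_nom) = (1 + g_real)(1 + π) = 1.0560 × 1.1180 = 1.18061.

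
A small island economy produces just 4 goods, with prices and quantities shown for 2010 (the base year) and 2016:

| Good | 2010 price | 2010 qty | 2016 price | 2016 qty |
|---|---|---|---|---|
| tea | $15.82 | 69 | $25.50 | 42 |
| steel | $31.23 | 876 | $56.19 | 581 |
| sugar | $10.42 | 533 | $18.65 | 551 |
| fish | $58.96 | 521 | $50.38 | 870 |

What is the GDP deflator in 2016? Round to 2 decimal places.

115.79

Nominal GDP 2016 = 25.50·42 + 56.19·581 + 18.65·551 + 50.38·870 = 87824.14.
Real GDP 2016 (at 2010 prices) = 15.82·42 + 31.23·581 + 10.42·551 + 58.96·870 = 75845.69.
Deflator = Nominal/Real × 100 = 87824.14/75845.69 × 100 = 115.793.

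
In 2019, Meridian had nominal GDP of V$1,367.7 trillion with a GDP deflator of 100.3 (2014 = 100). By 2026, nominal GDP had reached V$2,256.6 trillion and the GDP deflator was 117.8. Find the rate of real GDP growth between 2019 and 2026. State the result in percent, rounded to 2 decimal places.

40.48%

Real GDP 2019 = 1367.7 / 1.003 = 1363.61.
Real GDP 2026 = 2256.6 / 1.178 = 1915.62.
Real growth = 1915.62 / 1363.61 − 1 = 0.4048.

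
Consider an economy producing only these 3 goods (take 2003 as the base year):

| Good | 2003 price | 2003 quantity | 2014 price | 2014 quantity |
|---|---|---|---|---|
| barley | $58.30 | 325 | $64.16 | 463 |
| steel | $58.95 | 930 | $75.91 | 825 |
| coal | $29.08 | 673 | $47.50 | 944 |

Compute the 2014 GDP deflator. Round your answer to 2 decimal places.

Nominal GDP 2014 = 64.16·463 + 75.91·825 + 47.50·944 = 137171.83.
Real GDP 2014 (at 2003 prices) = 58.30·463 + 58.95·825 + 29.08·944 = 103078.17.
Deflator = Nominal/Real × 100 = 137171.83/103078.17 × 100 = 133.076.

133.08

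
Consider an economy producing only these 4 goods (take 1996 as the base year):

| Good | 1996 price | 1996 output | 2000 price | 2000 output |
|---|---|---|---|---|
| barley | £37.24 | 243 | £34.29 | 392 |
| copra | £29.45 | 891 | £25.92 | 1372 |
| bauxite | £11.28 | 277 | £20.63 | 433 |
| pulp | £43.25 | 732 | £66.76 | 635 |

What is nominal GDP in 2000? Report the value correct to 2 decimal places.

Nominal GDP 2000 = Σ (p_2000 × q_2000) = 34.29·392 + 25.92·1372 + 20.63·433 + 66.76·635 = 100329.31.

£100329.31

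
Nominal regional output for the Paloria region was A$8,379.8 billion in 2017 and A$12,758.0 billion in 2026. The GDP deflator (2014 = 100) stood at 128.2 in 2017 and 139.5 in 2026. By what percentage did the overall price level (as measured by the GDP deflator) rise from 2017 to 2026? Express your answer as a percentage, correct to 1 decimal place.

8.8%

Price-level change = 139.5 / 128.2 − 1 = 0.0881.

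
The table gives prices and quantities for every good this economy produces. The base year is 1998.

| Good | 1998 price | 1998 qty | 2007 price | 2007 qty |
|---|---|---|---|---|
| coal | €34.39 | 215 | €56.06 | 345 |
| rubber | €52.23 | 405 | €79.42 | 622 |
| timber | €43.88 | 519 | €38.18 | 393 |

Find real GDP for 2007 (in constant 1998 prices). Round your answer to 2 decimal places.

Real GDP 2007 = Σ (p_1998 × q_2007) = 34.39·345 + 52.23·622 + 43.88·393 = 61596.45.

€61596.45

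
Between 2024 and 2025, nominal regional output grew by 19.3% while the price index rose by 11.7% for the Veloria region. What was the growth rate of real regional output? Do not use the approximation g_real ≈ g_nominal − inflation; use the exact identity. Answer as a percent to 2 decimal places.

(1 + g_nom) = (1 + g_real)(1 + π), so g_real = 1.1930 / 1.1170 − 1 = 0.06804.

6.80%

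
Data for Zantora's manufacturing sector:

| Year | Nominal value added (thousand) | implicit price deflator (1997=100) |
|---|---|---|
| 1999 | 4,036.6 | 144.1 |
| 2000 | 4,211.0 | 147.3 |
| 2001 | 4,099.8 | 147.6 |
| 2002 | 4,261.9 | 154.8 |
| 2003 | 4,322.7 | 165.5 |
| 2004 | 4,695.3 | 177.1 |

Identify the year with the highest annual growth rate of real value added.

2000

2000: real = 4211.0/1.473 = 2858.79; growth vs 1999 (2801.25) = 2.05%.
2001: real = 4099.8/1.476 = 2777.64; growth vs 2000 (2858.79) = -2.84%.
2002: real = 4261.9/1.548 = 2753.17; growth vs 2001 (2777.64) = -0.88%.
2003: real = 4322.7/1.655 = 2611.90; growth vs 2002 (2753.17) = -5.13%.
2004: real = 4695.3/1.771 = 2651.21; growth vs 2003 (2611.90) = 1.51%.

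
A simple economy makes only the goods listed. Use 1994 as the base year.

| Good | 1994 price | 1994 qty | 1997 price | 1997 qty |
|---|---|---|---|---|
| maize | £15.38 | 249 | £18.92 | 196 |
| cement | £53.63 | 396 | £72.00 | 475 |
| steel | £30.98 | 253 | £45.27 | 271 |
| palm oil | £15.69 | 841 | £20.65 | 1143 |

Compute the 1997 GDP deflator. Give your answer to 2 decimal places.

Nominal GDP 1997 = 18.92·196 + 72.00·475 + 45.27·271 + 20.65·1143 = 73779.44.
Real GDP 1997 (at 1994 prices) = 15.38·196 + 53.63·475 + 30.98·271 + 15.69·1143 = 54817.98.
Deflator = Nominal/Real × 100 = 73779.44/54817.98 × 100 = 134.590.

134.59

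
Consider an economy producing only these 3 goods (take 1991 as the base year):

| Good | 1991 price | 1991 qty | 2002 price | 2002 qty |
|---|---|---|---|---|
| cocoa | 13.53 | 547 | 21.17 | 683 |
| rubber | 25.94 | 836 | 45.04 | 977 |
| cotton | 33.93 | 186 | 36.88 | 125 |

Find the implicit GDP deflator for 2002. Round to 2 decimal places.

162.45

Nominal GDP 2002 = 21.17·683 + 45.04·977 + 36.88·125 = 63073.19.
Real GDP 2002 (at 1991 prices) = 13.53·683 + 25.94·977 + 33.93·125 = 38825.62.
Deflator = Nominal/Real × 100 = 63073.19/38825.62 × 100 = 162.452.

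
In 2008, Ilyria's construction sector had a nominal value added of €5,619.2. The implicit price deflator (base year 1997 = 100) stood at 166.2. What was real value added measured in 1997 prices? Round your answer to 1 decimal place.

Real value added = Nominal / (implicit price deflator/100) = 5619.2 / 1.662 = 3380.99.

€3,381.0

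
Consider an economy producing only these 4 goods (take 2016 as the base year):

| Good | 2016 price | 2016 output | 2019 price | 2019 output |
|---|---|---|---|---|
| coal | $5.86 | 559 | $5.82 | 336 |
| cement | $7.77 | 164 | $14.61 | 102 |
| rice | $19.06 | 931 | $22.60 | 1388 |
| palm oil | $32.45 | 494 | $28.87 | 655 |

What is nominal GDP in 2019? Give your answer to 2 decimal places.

$53724.39

Nominal GDP 2019 = Σ (p_2019 × q_2019) = 5.82·336 + 14.61·102 + 22.60·1388 + 28.87·655 = 53724.39.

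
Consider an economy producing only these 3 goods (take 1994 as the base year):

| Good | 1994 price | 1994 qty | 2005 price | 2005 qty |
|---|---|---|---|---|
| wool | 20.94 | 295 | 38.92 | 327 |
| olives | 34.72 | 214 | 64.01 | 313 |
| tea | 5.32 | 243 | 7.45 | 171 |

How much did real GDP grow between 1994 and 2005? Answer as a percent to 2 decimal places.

Real GDP 1994 = Nominal GDP 1994 = 20.94·295 + 34.72·214 + 5.32·243 = 14900.14.
Real GDP 2005 (at 1994 prices) = 20.94·327 + 34.72·313 + 5.32·171 = 18624.46.
Real growth = 18624.46/14900.14 − 1 = 0.2500.

25.00%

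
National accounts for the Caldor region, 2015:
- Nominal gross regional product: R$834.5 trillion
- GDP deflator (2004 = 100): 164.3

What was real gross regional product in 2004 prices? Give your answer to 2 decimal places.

Real gross regional product = Nominal / (GDP deflator/100) = 834.5 / 1.643 = 507.91.

R$507.91 trillion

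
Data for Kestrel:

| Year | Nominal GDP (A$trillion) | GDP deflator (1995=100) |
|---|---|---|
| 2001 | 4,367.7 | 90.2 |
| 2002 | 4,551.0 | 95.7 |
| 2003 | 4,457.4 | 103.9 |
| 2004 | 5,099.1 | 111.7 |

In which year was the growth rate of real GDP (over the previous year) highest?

2004

2002: real = 4551.0/0.957 = 4755.49; growth vs 2001 (4842.24) = -1.79%.
2003: real = 4457.4/1.039 = 4290.09; growth vs 2002 (4755.49) = -9.79%.
2004: real = 5099.1/1.117 = 4565.00; growth vs 2003 (4290.09) = 6.41%.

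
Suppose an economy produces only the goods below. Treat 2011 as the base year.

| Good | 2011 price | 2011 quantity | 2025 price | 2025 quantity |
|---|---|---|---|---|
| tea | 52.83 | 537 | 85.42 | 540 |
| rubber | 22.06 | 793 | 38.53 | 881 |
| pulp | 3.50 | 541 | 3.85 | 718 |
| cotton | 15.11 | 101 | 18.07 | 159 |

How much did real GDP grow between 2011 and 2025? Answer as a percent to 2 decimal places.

7.30%

Real GDP 2011 = Nominal GDP 2011 = 52.83·537 + 22.06·793 + 3.50·541 + 15.11·101 = 49282.90.
Real GDP 2025 (at 2011 prices) = 52.83·540 + 22.06·881 + 3.50·718 + 15.11·159 = 52878.55.
Real growth = 52878.55/49282.90 − 1 = 0.0730.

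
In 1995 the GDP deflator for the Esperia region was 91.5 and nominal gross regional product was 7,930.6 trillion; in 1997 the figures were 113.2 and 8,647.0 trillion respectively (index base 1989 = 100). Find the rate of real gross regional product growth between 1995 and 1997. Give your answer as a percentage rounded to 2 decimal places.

Deflate each year: 1995 → 7930.6/0.915 = 8667.32; 1997 → 8647.0/1.132 = 7638.69.
So real gross regional product changed by 7638.69/8667.32 − 1 = -0.1187, i.e. -11.87%.

-11.87%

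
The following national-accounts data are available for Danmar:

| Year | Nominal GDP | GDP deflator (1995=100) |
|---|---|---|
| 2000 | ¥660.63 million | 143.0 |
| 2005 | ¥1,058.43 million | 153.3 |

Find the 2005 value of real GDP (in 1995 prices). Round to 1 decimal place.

¥690.4 million

Real GDP = Nominal / (GDP deflator/100) = 1058.43 / 1.533 = 690.43.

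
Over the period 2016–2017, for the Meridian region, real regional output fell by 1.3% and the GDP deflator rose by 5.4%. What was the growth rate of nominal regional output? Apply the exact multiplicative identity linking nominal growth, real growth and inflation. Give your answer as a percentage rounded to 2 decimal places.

4.03%

(1 + g_nom) = (1 + g_real)(1 + π) = 0.9870 × 1.0540 = 1.04030.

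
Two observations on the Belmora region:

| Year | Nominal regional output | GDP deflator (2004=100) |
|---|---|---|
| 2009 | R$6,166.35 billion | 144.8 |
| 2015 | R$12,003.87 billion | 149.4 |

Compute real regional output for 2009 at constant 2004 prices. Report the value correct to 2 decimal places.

Real regional output = Nominal / (GDP deflator/100) = 6166.35 / 1.448 = 4258.53.

R$4,258.53 billion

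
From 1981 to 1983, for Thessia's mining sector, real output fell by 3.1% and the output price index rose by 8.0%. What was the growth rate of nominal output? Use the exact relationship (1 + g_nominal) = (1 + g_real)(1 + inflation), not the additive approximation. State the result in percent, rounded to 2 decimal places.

4.65%

(1 + g_nom) = (1 + g_real)(1 + π) = 0.9690 × 1.0800 = 1.04652.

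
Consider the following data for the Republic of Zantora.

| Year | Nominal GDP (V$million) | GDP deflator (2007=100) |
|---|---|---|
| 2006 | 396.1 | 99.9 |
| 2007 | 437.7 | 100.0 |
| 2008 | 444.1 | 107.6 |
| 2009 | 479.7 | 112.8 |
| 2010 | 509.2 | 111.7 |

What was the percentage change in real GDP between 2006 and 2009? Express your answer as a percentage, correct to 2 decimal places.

Real GDP 2006 = 396.1/0.999 = 396.50.
Real GDP 2009 = 479.7/1.128 = 425.27.
Change = 425.27/396.50 − 1 = 0.0726.

7.26%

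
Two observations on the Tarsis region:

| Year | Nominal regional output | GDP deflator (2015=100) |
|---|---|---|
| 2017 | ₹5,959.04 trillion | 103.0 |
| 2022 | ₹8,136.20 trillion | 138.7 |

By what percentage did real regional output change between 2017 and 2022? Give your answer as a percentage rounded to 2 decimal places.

Deflate each year: 2017 → 5959.04/1.030 = 5785.48; 2022 → 8136.20/1.387 = 5866.04.
So real regional output changed by 5866.04/5785.48 − 1 = 0.0139, i.e. 1.39%.

1.39%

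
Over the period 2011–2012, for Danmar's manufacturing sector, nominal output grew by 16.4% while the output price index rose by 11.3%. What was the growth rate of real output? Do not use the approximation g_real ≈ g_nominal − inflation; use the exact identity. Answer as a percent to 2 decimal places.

(1 + g_nom) = (1 + g_real)(1 + π), so g_real = 1.1640 / 1.1130 − 1 = 0.04582.

4.58%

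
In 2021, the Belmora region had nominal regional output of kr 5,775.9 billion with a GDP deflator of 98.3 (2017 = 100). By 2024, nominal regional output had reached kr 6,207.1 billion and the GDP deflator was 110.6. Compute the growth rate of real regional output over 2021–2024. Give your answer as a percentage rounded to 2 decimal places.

-4.49%

Real regional output 2021 = 5775.9 / 0.983 = 5875.79.
Real regional output 2024 = 6207.1 / 1.106 = 5612.21.
Real growth = 5612.21 / 5875.79 − 1 = -0.0449.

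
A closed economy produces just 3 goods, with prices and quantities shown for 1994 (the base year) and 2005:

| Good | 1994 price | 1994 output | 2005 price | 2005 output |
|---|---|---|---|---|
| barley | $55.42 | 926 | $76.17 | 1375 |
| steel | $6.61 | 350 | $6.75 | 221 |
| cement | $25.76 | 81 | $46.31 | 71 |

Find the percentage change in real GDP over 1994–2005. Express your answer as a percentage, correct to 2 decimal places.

Real GDP 1994 = Nominal GDP 1994 = 55.42·926 + 6.61·350 + 25.76·81 = 55718.98.
Real GDP 2005 (at 1994 prices) = 55.42·1375 + 6.61·221 + 25.76·71 = 79492.27.
Real growth = 79492.27/55718.98 − 1 = 0.4267.

42.67%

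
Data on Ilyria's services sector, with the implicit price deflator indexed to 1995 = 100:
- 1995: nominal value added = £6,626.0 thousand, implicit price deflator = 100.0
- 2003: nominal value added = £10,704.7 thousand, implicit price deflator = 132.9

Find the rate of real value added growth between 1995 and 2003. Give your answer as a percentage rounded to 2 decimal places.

Deflate each year: 1995 → 6626.0/1.000 = 6626.00; 2003 → 10704.7/1.329 = 8054.70.
So real value added changed by 8054.70/6626.00 − 1 = 0.2156, i.e. 21.56%.

21.56%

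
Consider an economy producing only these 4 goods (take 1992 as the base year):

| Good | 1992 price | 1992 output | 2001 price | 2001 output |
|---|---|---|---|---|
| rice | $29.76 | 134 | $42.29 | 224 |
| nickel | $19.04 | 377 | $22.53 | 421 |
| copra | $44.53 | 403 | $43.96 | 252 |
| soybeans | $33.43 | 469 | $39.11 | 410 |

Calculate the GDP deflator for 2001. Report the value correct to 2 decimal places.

Nominal GDP 2001 = 42.29·224 + 22.53·421 + 43.96·252 + 39.11·410 = 46071.11.
Real GDP 2001 (at 1992 prices) = 29.76·224 + 19.04·421 + 44.53·252 + 33.43·410 = 39609.94.
Deflator = Nominal/Real × 100 = 46071.11/39609.94 × 100 = 116.312.

116.31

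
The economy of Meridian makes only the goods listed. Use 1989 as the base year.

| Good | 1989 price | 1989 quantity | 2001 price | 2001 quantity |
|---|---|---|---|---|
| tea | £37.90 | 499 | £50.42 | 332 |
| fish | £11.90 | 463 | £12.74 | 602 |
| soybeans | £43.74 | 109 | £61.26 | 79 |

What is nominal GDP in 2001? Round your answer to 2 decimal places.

Nominal GDP 2001 = Σ (p_2001 × q_2001) = 50.42·332 + 12.74·602 + 61.26·79 = 29248.46.

£29248.46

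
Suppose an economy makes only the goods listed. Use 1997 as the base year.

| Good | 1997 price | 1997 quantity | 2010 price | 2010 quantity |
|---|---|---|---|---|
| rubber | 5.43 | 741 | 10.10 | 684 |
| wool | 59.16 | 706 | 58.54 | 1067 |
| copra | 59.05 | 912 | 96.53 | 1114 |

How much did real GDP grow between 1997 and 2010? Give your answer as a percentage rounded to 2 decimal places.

33.09%

Real GDP 1997 = Nominal GDP 1997 = 5.43·741 + 59.16·706 + 59.05·912 = 99644.19.
Real GDP 2010 (at 1997 prices) = 5.43·684 + 59.16·1067 + 59.05·1114 = 132619.54.
Real growth = 132619.54/99644.19 − 1 = 0.3309.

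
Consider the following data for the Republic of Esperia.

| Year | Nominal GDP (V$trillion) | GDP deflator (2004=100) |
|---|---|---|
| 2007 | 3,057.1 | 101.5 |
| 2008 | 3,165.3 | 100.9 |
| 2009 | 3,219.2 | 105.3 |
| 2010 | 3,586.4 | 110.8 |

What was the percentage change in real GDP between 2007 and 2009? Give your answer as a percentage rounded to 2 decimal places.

1.50%

Real GDP 2007 = 3057.1/1.015 = 3011.92.
Real GDP 2009 = 3219.2/1.053 = 3057.17.
Change = 3057.17/3011.92 − 1 = 0.0150.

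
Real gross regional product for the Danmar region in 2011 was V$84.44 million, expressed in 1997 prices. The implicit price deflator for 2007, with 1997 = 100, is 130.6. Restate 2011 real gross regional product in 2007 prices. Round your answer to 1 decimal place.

V$110.3 million

Real gross regional product in 2007 prices = Real gross regional product in 1997 prices × (P_2007/P_1997) = 84.44 × 1.306 = 110.28.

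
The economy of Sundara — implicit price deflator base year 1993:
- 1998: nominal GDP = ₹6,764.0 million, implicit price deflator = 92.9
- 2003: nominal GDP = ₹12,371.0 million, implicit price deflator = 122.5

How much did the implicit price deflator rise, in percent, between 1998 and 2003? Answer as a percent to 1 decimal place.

Price-level change = 122.5 / 92.9 − 1 = 0.3186.

31.9%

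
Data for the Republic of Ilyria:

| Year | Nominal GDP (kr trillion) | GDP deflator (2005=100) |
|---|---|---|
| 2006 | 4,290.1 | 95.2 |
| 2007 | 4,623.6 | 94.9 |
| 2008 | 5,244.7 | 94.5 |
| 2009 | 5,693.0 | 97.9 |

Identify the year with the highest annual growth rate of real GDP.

2007: real = 4623.6/0.949 = 4872.08; growth vs 2006 (4506.41) = 8.11%.
2008: real = 5244.7/0.945 = 5549.95; growth vs 2007 (4872.08) = 13.91%.
2009: real = 5693.0/0.979 = 5815.12; growth vs 2008 (5549.95) = 4.78%.

2008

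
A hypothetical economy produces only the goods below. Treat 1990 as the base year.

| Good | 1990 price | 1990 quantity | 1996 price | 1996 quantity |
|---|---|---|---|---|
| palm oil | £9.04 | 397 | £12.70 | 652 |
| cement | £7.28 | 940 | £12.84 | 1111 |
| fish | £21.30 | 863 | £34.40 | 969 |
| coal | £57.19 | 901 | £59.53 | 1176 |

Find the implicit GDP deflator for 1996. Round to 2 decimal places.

Nominal GDP 1996 = 12.70·652 + 12.84·1111 + 34.40·969 + 59.53·1176 = 125886.52.
Real GDP 1996 (at 1990 prices) = 9.04·652 + 7.28·1111 + 21.30·969 + 57.19·1176 = 101877.30.
Deflator = Nominal/Real × 100 = 125886.52/101877.30 × 100 = 123.567.

123.57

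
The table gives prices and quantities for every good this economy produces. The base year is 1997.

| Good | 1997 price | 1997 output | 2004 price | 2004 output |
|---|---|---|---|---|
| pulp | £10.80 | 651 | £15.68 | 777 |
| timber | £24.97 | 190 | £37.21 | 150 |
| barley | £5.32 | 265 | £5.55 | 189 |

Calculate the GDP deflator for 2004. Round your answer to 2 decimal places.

143.15

Nominal GDP 2004 = 15.68·777 + 37.21·150 + 5.55·189 = 18813.81.
Real GDP 2004 (at 1997 prices) = 10.80·777 + 24.97·150 + 5.32·189 = 13142.58.
Deflator = Nominal/Real × 100 = 18813.81/13142.58 × 100 = 143.152.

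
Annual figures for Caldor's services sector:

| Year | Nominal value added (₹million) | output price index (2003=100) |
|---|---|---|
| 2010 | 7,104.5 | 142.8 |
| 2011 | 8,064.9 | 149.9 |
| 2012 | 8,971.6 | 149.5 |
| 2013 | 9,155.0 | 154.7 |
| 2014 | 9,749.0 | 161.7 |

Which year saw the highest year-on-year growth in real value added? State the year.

2012

2011: real = 8064.9/1.499 = 5380.19; growth vs 2010 (4975.14) = 8.14%.
2012: real = 8971.6/1.495 = 6001.07; growth vs 2011 (5380.19) = 11.54%.
2013: real = 9155.0/1.547 = 5917.91; growth vs 2012 (6001.07) = -1.39%.
2014: real = 9749.0/1.617 = 6029.07; growth vs 2013 (5917.91) = 1.88%.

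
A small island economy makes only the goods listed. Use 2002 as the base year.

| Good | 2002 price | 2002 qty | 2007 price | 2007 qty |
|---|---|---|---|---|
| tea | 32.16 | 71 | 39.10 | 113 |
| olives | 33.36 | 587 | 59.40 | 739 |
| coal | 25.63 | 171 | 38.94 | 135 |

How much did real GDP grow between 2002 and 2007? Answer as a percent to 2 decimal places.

20.95%

Real GDP 2002 = Nominal GDP 2002 = 32.16·71 + 33.36·587 + 25.63·171 = 26248.41.
Real GDP 2007 (at 2002 prices) = 32.16·113 + 33.36·739 + 25.63·135 = 31747.17.
Real growth = 31747.17/26248.41 − 1 = 0.2095.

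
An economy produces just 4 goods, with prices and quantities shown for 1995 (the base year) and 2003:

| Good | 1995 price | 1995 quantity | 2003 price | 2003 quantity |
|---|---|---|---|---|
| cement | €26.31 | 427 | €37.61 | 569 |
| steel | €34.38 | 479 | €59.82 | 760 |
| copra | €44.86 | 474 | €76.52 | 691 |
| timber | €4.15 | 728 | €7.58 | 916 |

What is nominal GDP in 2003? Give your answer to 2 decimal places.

Nominal GDP 2003 = Σ (p_2003 × q_2003) = 37.61·569 + 59.82·760 + 76.52·691 + 7.58·916 = 126681.89.

€126681.89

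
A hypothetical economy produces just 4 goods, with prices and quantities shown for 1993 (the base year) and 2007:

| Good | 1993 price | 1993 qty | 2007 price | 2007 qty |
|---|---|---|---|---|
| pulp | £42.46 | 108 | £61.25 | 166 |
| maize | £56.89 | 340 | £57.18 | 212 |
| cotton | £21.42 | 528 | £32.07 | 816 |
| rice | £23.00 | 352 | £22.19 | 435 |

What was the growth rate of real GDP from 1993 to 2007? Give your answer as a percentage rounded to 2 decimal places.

7.52%

Real GDP 1993 = Nominal GDP 1993 = 42.46·108 + 56.89·340 + 21.42·528 + 23.00·352 = 43334.04.
Real GDP 2007 (at 1993 prices) = 42.46·166 + 56.89·212 + 21.42·816 + 23.00·435 = 46592.76.
Real growth = 46592.76/43334.04 − 1 = 0.0752.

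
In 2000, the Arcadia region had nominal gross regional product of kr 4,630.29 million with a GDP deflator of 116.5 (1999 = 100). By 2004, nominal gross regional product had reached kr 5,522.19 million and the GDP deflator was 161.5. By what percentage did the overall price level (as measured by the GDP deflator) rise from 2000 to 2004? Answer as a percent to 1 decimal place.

Price-level change = 161.5 / 116.5 − 1 = 0.3863.

38.6%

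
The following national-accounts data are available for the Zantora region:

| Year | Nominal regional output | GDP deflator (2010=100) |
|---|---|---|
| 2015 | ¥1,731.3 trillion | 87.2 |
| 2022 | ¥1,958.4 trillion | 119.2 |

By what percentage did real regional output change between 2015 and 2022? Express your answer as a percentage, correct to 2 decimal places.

-17.25%

Real regional output 2015 = 1731.3 / 0.872 = 1985.44.
Real regional output 2022 = 1958.4 / 1.192 = 1642.95.
Real growth = 1642.95 / 1985.44 − 1 = -0.1725.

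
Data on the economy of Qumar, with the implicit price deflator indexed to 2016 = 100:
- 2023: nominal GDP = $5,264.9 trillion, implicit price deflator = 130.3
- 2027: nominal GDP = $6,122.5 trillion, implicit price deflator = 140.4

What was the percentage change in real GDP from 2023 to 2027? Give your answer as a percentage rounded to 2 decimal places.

7.92%

Deflate each year: 2023 → 5264.9/1.303 = 4040.60; 2027 → 6122.5/1.404 = 4360.75.
So real GDP changed by 4360.75/4040.60 − 1 = 0.0792, i.e. 7.92%.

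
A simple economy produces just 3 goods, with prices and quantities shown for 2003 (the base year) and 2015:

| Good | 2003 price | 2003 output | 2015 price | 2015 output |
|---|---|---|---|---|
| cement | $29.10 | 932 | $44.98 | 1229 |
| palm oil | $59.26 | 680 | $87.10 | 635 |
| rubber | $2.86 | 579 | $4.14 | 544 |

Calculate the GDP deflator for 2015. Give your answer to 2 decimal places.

Nominal GDP 2015 = 44.98·1229 + 87.10·635 + 4.14·544 = 112841.08.
Real GDP 2015 (at 2003 prices) = 29.10·1229 + 59.26·635 + 2.86·544 = 74949.84.
Deflator = Nominal/Real × 100 = 112841.08/74949.84 × 100 = 150.555.

150.56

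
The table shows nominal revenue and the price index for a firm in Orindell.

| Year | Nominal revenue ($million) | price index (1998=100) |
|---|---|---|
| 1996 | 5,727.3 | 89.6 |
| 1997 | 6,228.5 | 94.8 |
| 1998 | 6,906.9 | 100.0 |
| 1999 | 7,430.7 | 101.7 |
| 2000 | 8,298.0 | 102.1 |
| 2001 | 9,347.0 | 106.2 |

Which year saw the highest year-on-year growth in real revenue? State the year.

2000

1997: real = 6228.5/0.948 = 6570.15; growth vs 1996 (6392.08) = 2.79%.
1998: real = 6906.9/1.000 = 6906.90; growth vs 1997 (6570.15) = 5.13%.
1999: real = 7430.7/1.017 = 7306.49; growth vs 1998 (6906.90) = 5.79%.
2000: real = 8298.0/1.021 = 8127.33; growth vs 1999 (7306.49) = 11.23%.
2001: real = 9347.0/1.062 = 8801.32; growth vs 2000 (8127.33) = 8.29%.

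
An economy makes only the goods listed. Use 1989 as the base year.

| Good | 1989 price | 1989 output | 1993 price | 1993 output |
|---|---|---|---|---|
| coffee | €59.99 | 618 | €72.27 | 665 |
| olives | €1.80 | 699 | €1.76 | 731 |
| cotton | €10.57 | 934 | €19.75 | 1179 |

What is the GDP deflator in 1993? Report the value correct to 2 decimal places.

135.33

Nominal GDP 1993 = 72.27·665 + 1.76·731 + 19.75·1179 = 72631.36.
Real GDP 1993 (at 1989 prices) = 59.99·665 + 1.80·731 + 10.57·1179 = 53671.18.
Deflator = Nominal/Real × 100 = 72631.36/53671.18 × 100 = 135.327.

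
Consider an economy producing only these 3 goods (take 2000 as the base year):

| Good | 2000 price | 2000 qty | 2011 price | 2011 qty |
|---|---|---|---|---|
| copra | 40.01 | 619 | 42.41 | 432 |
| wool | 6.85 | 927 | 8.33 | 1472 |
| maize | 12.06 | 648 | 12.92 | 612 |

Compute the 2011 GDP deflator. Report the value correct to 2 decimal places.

Nominal GDP 2011 = 42.41·432 + 8.33·1472 + 12.92·612 = 38489.92.
Real GDP 2011 (at 2000 prices) = 40.01·432 + 6.85·1472 + 12.06·612 = 34748.24.
Deflator = Nominal/Real × 100 = 38489.92/34748.24 × 100 = 110.768.

110.77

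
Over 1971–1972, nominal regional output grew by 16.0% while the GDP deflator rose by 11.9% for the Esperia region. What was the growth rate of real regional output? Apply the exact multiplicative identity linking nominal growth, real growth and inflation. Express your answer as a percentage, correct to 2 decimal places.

3.66%

(1 + g_nom) = (1 + g_real)(1 + π), so g_real = 1.1600 / 1.1190 − 1 = 0.03664.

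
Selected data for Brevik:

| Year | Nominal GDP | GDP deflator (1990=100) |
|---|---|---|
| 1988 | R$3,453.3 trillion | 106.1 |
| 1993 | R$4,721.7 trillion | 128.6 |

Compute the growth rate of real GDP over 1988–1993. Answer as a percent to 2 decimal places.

Real GDP 1988 = 3453.3 / 1.061 = 3254.76.
Real GDP 1993 = 4721.7 / 1.286 = 3671.62.
Real growth = 3671.62 / 3254.76 − 1 = 0.1281.

12.81%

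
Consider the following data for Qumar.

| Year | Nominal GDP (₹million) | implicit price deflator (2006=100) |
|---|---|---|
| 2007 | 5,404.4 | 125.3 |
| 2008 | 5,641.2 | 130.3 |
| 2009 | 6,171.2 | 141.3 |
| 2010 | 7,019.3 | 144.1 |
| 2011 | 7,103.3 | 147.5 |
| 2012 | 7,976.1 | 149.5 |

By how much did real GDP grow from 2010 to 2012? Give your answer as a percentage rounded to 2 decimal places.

9.53%

Real GDP 2010 = 7019.3/1.441 = 4871.13.
Real GDP 2012 = 7976.1/1.495 = 5335.18.
Change = 5335.18/4871.13 − 1 = 0.0953.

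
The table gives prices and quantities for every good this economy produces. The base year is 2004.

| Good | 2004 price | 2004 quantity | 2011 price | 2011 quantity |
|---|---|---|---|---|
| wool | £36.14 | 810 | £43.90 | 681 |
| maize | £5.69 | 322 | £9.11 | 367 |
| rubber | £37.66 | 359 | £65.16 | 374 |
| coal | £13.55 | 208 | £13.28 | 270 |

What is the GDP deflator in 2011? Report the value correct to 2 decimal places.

137.69

Nominal GDP 2011 = 43.90·681 + 9.11·367 + 65.16·374 + 13.28·270 = 61194.71.
Real GDP 2011 (at 2004 prices) = 36.14·681 + 5.69·367 + 37.66·374 + 13.55·270 = 44442.91.
Deflator = Nominal/Real × 100 = 61194.71/44442.91 × 100 = 137.693.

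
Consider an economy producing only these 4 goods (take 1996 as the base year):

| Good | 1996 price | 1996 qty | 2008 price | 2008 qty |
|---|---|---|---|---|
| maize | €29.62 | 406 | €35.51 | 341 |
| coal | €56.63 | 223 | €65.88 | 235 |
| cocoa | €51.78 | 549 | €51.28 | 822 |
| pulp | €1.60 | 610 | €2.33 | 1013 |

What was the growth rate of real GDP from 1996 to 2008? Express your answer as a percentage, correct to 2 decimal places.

Real GDP 1996 = Nominal GDP 1996 = 29.62·406 + 56.63·223 + 51.78·549 + 1.60·610 = 54057.43.
Real GDP 2008 (at 1996 prices) = 29.62·341 + 56.63·235 + 51.78·822 + 1.60·1013 = 67592.43.
Real growth = 67592.43/54057.43 − 1 = 0.2504.

25.04%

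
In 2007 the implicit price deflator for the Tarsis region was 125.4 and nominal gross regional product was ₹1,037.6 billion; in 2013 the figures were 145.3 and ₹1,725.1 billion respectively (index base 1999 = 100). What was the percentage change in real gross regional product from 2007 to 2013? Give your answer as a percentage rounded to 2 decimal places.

43.49%

Deflate each year: 2007 → 1037.6/1.254 = 827.43; 2013 → 1725.1/1.453 = 1187.27.
So real gross regional product changed by 1187.27/827.43 − 1 = 0.4349, i.e. 43.49%.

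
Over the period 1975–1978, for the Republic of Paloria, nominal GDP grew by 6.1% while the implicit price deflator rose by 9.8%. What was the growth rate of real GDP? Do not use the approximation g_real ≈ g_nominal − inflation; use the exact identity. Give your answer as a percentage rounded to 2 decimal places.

(1 + g_nom) = (1 + g_real)(1 + π), so g_real = 1.0610 / 1.0980 − 1 = -0.03370.

-3.37%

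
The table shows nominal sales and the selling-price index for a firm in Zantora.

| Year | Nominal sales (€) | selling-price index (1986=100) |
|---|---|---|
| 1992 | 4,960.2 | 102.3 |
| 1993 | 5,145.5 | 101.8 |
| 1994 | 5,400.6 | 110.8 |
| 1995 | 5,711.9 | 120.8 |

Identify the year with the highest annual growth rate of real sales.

1993

1993: real = 5145.5/1.018 = 5054.52; growth vs 1992 (4848.68) = 4.25%.
1994: real = 5400.6/1.108 = 4874.19; growth vs 1993 (5054.52) = -3.57%.
1995: real = 5711.9/1.208 = 4728.39; growth vs 1994 (4874.19) = -2.99%.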